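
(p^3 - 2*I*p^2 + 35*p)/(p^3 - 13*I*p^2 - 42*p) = (p + 5*I)/(p - 6*I)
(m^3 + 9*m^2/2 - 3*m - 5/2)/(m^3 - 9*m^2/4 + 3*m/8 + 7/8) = 4*(m + 5)/(4*m - 7)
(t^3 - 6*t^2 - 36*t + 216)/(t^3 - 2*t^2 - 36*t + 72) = (t - 6)/(t - 2)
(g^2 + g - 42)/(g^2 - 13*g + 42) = (g + 7)/(g - 7)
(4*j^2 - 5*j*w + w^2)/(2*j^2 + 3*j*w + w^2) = (4*j^2 - 5*j*w + w^2)/(2*j^2 + 3*j*w + w^2)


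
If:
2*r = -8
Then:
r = -4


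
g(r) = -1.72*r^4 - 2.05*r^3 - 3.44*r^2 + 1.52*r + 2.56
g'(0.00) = 1.52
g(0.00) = 2.56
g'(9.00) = -5574.07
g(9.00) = -13041.77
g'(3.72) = -463.35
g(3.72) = -474.30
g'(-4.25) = 447.82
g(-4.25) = -469.82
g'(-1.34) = 16.25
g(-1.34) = -6.27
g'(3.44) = -374.99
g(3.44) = -357.23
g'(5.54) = -1395.17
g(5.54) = -2063.36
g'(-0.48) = 4.17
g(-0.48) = 1.17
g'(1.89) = -79.90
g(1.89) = -42.64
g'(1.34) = -35.30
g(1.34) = -12.06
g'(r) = -6.88*r^3 - 6.15*r^2 - 6.88*r + 1.52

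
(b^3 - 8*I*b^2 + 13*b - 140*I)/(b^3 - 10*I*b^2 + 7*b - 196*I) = (b - 5*I)/(b - 7*I)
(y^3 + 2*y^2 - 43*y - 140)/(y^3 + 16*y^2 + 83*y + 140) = (y - 7)/(y + 7)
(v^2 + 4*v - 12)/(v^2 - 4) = (v + 6)/(v + 2)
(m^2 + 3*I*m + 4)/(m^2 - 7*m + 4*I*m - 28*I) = (m - I)/(m - 7)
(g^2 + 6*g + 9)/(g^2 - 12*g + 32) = (g^2 + 6*g + 9)/(g^2 - 12*g + 32)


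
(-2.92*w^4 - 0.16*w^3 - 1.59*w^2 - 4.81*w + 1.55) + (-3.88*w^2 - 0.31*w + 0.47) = -2.92*w^4 - 0.16*w^3 - 5.47*w^2 - 5.12*w + 2.02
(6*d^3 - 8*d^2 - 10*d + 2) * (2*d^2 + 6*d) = 12*d^5 + 20*d^4 - 68*d^3 - 56*d^2 + 12*d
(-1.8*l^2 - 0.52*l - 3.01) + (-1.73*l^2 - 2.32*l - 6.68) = -3.53*l^2 - 2.84*l - 9.69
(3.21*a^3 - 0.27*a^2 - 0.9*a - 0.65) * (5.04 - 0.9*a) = -2.889*a^4 + 16.4214*a^3 - 0.5508*a^2 - 3.951*a - 3.276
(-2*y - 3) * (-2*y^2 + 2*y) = 4*y^3 + 2*y^2 - 6*y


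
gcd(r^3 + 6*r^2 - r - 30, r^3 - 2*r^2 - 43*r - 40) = r + 5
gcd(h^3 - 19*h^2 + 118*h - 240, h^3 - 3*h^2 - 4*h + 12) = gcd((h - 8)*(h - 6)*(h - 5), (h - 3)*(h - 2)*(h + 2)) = 1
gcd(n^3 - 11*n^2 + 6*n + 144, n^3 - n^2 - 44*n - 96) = n^2 - 5*n - 24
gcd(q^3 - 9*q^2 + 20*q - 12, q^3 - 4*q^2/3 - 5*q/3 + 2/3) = q - 2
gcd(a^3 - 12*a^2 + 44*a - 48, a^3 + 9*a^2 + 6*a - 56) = a - 2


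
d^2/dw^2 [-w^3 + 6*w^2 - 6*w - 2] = 12 - 6*w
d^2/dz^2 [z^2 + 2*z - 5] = 2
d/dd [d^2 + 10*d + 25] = 2*d + 10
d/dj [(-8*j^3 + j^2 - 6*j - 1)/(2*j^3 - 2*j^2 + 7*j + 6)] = (14*j^4 - 88*j^3 - 143*j^2 + 8*j - 29)/(4*j^6 - 8*j^5 + 32*j^4 - 4*j^3 + 25*j^2 + 84*j + 36)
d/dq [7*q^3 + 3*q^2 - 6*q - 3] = 21*q^2 + 6*q - 6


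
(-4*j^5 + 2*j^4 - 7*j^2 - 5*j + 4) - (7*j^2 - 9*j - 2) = -4*j^5 + 2*j^4 - 14*j^2 + 4*j + 6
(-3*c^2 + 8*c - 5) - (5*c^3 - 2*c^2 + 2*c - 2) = -5*c^3 - c^2 + 6*c - 3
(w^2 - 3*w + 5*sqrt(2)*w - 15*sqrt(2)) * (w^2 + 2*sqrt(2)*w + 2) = w^4 - 3*w^3 + 7*sqrt(2)*w^3 - 21*sqrt(2)*w^2 + 22*w^2 - 66*w + 10*sqrt(2)*w - 30*sqrt(2)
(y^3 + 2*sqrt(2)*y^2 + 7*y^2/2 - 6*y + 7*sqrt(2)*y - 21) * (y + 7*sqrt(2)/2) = y^4 + 7*y^3/2 + 11*sqrt(2)*y^3/2 + 8*y^2 + 77*sqrt(2)*y^2/4 - 21*sqrt(2)*y + 28*y - 147*sqrt(2)/2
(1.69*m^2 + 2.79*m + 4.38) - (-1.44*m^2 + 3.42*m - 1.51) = 3.13*m^2 - 0.63*m + 5.89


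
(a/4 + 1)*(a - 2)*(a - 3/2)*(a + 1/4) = a^4/4 + 3*a^3/16 - 87*a^2/32 + 37*a/16 + 3/4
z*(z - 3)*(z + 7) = z^3 + 4*z^2 - 21*z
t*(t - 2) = t^2 - 2*t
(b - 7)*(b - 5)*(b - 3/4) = b^3 - 51*b^2/4 + 44*b - 105/4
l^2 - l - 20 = (l - 5)*(l + 4)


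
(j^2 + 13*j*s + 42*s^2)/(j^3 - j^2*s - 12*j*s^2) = (-j^2 - 13*j*s - 42*s^2)/(j*(-j^2 + j*s + 12*s^2))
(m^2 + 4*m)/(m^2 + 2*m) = (m + 4)/(m + 2)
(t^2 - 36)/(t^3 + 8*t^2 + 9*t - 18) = (t - 6)/(t^2 + 2*t - 3)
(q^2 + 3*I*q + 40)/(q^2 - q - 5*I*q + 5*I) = (q + 8*I)/(q - 1)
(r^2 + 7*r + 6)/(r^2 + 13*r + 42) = (r + 1)/(r + 7)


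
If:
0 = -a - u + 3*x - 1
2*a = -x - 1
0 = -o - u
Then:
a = -x/2 - 1/2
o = 1/2 - 7*x/2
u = 7*x/2 - 1/2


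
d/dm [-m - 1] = -1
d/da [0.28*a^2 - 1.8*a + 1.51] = 0.56*a - 1.8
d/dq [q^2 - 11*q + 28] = 2*q - 11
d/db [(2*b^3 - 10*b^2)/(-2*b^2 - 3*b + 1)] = 4*b*(-b^3 - 3*b^2 + 9*b - 5)/(4*b^4 + 12*b^3 + 5*b^2 - 6*b + 1)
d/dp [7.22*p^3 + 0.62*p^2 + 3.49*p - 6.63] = 21.66*p^2 + 1.24*p + 3.49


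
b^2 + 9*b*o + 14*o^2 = (b + 2*o)*(b + 7*o)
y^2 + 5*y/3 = y*(y + 5/3)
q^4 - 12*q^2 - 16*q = q*(q - 4)*(q + 2)^2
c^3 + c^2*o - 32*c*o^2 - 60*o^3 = (c - 6*o)*(c + 2*o)*(c + 5*o)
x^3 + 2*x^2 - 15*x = x*(x - 3)*(x + 5)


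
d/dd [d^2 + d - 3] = 2*d + 1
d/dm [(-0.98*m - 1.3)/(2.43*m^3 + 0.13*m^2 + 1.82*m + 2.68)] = (4.7628*m^3 + 9.6044*m^2 + 0.338*m - 0.2604)/(5.9049*m^6 + 0.6318*m^5 + 8.8621*m^4 + 13.498*m^3 + 4.0092*m^2 + 9.7552*m + 7.1824)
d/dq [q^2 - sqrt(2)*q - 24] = 2*q - sqrt(2)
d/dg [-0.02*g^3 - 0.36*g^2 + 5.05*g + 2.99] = -0.06*g^2 - 0.72*g + 5.05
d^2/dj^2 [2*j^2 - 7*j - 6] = 4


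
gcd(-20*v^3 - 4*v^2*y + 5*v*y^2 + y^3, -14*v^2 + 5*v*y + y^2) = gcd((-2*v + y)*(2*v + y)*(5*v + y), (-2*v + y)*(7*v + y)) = -2*v + y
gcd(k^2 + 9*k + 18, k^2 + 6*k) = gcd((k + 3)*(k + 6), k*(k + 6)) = k + 6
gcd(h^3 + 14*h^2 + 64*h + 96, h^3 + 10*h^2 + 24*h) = h^2 + 10*h + 24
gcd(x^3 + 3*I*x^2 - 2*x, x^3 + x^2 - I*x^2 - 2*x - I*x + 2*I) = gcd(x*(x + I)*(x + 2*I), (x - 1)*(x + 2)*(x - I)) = 1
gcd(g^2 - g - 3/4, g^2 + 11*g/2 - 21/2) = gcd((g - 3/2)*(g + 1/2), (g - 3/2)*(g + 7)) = g - 3/2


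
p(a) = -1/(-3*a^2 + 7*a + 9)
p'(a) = -(6*a - 7)/(-3*a^2 + 7*a + 9)^2 = (7 - 6*a)/(-3*a^2 + 7*a + 9)^2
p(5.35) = 0.03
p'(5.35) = -0.02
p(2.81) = -0.20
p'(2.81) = -0.40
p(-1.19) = 0.28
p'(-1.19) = 1.10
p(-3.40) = 0.02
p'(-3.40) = 0.01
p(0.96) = -0.08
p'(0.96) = 0.01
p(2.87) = -0.23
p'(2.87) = -0.53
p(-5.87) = 0.01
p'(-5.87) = 0.00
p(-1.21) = 0.26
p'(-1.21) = 0.96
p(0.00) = -0.11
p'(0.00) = 0.09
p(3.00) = -0.33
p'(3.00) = -1.22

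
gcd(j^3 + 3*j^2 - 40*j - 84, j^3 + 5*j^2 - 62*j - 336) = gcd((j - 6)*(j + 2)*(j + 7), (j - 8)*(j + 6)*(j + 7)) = j + 7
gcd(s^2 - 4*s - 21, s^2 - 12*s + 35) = s - 7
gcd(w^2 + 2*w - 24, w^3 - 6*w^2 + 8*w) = w - 4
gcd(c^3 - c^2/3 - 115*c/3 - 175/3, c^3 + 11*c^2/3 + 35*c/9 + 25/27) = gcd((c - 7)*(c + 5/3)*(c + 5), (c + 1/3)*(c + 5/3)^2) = c + 5/3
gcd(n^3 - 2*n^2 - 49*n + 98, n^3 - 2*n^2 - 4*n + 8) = n - 2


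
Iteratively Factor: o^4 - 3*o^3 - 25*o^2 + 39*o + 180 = (o - 5)*(o^3 + 2*o^2 - 15*o - 36) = (o - 5)*(o + 3)*(o^2 - o - 12) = (o - 5)*(o + 3)^2*(o - 4)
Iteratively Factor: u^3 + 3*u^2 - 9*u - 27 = (u - 3)*(u^2 + 6*u + 9) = (u - 3)*(u + 3)*(u + 3)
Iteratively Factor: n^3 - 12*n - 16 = (n + 2)*(n^2 - 2*n - 8) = (n + 2)^2*(n - 4)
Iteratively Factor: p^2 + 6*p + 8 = (p + 4)*(p + 2)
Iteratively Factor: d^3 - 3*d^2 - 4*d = (d - 4)*(d^2 + d) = (d - 4)*(d + 1)*(d)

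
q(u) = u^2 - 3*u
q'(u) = 2*u - 3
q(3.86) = 3.32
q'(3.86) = 4.72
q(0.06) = -0.18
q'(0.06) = -2.88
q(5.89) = 17.02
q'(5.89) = 8.78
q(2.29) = -1.63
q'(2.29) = 1.58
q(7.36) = 32.09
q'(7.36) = 11.72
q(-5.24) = 43.18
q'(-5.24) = -13.48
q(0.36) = -0.95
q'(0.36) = -2.28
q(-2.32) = 12.34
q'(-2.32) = -7.64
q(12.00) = 108.00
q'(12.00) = 21.00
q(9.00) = 54.00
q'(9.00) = 15.00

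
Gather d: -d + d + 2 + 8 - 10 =0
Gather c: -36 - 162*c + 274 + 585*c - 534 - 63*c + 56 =360*c - 240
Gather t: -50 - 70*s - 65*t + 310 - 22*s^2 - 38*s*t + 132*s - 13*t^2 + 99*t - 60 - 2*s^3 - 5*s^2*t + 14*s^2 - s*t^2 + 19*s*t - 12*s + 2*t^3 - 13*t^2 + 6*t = -2*s^3 - 8*s^2 + 50*s + 2*t^3 + t^2*(-s - 26) + t*(-5*s^2 - 19*s + 40) + 200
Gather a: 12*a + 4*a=16*a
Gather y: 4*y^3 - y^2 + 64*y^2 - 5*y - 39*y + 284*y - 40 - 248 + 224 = 4*y^3 + 63*y^2 + 240*y - 64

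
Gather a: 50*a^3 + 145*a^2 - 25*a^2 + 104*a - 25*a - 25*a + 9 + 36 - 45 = 50*a^3 + 120*a^2 + 54*a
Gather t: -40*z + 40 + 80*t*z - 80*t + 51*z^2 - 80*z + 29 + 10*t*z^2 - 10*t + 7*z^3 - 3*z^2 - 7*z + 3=t*(10*z^2 + 80*z - 90) + 7*z^3 + 48*z^2 - 127*z + 72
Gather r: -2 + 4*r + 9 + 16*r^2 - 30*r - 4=16*r^2 - 26*r + 3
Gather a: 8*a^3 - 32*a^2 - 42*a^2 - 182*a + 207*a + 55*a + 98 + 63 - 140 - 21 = 8*a^3 - 74*a^2 + 80*a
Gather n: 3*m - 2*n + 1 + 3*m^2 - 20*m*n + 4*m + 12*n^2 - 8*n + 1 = 3*m^2 + 7*m + 12*n^2 + n*(-20*m - 10) + 2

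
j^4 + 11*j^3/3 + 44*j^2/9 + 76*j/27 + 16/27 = (j + 2/3)^2*(j + 1)*(j + 4/3)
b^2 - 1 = (b - 1)*(b + 1)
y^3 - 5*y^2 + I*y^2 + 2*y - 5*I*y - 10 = (y - 5)*(y - I)*(y + 2*I)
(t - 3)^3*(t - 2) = t^4 - 11*t^3 + 45*t^2 - 81*t + 54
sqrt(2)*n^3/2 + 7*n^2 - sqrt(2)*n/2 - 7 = (n - 1)*(n + 7*sqrt(2))*(sqrt(2)*n/2 + sqrt(2)/2)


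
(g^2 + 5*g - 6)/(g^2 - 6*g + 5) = (g + 6)/(g - 5)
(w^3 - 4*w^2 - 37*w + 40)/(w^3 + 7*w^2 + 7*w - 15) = (w - 8)/(w + 3)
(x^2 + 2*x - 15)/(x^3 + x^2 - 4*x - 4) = (x^2 + 2*x - 15)/(x^3 + x^2 - 4*x - 4)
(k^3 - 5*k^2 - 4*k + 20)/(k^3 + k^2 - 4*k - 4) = (k - 5)/(k + 1)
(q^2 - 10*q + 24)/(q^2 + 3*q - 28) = (q - 6)/(q + 7)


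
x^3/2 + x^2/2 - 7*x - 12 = (x/2 + 1)*(x - 4)*(x + 3)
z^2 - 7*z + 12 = (z - 4)*(z - 3)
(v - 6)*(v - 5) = v^2 - 11*v + 30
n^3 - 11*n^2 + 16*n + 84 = (n - 7)*(n - 6)*(n + 2)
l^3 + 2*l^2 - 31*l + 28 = (l - 4)*(l - 1)*(l + 7)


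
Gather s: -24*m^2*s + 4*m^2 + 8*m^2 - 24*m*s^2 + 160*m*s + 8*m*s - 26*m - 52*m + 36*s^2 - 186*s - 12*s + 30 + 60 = 12*m^2 - 78*m + s^2*(36 - 24*m) + s*(-24*m^2 + 168*m - 198) + 90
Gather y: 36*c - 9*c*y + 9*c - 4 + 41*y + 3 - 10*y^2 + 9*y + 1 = 45*c - 10*y^2 + y*(50 - 9*c)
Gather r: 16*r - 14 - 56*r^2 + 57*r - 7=-56*r^2 + 73*r - 21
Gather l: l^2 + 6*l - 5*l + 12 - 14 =l^2 + l - 2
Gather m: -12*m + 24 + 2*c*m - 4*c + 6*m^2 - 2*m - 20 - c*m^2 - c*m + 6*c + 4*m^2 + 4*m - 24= 2*c + m^2*(10 - c) + m*(c - 10) - 20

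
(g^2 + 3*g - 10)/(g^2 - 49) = (g^2 + 3*g - 10)/(g^2 - 49)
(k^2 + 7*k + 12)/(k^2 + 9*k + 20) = (k + 3)/(k + 5)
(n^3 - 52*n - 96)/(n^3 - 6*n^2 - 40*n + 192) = (n + 2)/(n - 4)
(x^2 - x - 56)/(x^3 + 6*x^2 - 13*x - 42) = (x - 8)/(x^2 - x - 6)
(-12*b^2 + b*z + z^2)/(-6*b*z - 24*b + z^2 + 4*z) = (12*b^2 - b*z - z^2)/(6*b*z + 24*b - z^2 - 4*z)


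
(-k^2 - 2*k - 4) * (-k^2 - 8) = k^4 + 2*k^3 + 12*k^2 + 16*k + 32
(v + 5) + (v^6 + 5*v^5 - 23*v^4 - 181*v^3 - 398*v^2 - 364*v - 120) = v^6 + 5*v^5 - 23*v^4 - 181*v^3 - 398*v^2 - 363*v - 115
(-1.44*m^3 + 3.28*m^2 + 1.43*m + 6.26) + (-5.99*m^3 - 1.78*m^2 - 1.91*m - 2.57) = -7.43*m^3 + 1.5*m^2 - 0.48*m + 3.69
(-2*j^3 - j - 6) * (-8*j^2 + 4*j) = 16*j^5 - 8*j^4 + 8*j^3 + 44*j^2 - 24*j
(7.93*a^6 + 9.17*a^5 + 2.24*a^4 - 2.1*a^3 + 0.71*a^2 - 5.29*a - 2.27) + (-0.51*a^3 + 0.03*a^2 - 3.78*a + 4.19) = 7.93*a^6 + 9.17*a^5 + 2.24*a^4 - 2.61*a^3 + 0.74*a^2 - 9.07*a + 1.92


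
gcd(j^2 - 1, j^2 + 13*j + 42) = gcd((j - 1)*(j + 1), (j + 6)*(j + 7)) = 1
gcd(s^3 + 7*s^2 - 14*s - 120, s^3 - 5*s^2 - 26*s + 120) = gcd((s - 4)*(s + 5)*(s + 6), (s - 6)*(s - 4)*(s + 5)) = s^2 + s - 20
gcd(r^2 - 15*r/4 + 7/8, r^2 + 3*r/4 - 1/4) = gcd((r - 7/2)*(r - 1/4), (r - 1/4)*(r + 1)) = r - 1/4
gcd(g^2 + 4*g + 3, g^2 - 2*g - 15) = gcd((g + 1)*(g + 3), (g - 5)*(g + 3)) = g + 3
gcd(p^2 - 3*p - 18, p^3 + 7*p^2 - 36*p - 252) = p - 6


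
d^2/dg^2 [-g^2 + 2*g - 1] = -2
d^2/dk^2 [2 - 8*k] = 0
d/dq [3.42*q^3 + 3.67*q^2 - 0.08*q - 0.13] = 10.26*q^2 + 7.34*q - 0.08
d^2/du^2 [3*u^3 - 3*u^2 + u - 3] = 18*u - 6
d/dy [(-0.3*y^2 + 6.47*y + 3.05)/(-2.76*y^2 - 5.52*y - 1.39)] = (19.5132*y^2 + 17.67*y + 7.8427)/(7.6176*y^4 + 30.4704*y^3 + 38.1432*y^2 + 15.3456*y + 1.9321)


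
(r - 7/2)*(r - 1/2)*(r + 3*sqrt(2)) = r^3 - 4*r^2 + 3*sqrt(2)*r^2 - 12*sqrt(2)*r + 7*r/4 + 21*sqrt(2)/4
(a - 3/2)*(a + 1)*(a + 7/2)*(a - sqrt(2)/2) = a^4 - sqrt(2)*a^3/2 + 3*a^3 - 13*a^2/4 - 3*sqrt(2)*a^2/2 - 21*a/4 + 13*sqrt(2)*a/8 + 21*sqrt(2)/8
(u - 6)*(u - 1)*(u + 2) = u^3 - 5*u^2 - 8*u + 12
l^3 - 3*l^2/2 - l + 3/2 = (l - 3/2)*(l - 1)*(l + 1)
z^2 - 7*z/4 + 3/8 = (z - 3/2)*(z - 1/4)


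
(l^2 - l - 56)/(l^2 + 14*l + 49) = (l - 8)/(l + 7)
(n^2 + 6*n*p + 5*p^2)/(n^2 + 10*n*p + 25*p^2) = (n + p)/(n + 5*p)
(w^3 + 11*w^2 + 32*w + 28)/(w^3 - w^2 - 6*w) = (w^2 + 9*w + 14)/(w*(w - 3))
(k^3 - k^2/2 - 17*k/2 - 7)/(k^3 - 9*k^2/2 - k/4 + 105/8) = 4*(k^2 + 3*k + 2)/(4*k^2 - 4*k - 15)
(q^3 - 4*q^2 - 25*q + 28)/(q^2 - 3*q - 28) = q - 1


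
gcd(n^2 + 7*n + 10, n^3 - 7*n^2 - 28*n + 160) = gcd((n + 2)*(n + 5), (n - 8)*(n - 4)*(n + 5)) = n + 5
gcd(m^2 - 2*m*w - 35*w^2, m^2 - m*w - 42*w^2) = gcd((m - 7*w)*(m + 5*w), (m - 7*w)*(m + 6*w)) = -m + 7*w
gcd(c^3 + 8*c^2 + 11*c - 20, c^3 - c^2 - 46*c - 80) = c + 5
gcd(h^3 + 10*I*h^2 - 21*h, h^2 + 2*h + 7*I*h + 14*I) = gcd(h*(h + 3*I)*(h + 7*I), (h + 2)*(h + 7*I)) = h + 7*I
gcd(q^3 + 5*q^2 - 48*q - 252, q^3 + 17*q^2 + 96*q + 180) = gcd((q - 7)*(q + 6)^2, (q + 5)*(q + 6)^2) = q^2 + 12*q + 36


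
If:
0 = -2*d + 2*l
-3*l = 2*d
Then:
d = 0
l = 0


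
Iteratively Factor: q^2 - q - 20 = (q - 5)*(q + 4)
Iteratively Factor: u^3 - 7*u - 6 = (u + 1)*(u^2 - u - 6) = (u - 3)*(u + 1)*(u + 2)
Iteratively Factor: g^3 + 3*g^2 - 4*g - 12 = (g - 2)*(g^2 + 5*g + 6) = (g - 2)*(g + 2)*(g + 3)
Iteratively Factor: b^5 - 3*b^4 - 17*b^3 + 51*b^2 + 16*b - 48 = (b - 4)*(b^4 + b^3 - 13*b^2 - b + 12) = (b - 4)*(b + 4)*(b^3 - 3*b^2 - b + 3) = (b - 4)*(b - 3)*(b + 4)*(b^2 - 1) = (b - 4)*(b - 3)*(b + 1)*(b + 4)*(b - 1)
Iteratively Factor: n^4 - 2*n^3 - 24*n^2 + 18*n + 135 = (n - 5)*(n^3 + 3*n^2 - 9*n - 27) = (n - 5)*(n - 3)*(n^2 + 6*n + 9) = (n - 5)*(n - 3)*(n + 3)*(n + 3)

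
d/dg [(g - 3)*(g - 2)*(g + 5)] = 3*g^2 - 19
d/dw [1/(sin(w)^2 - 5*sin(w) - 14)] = (5 - 2*sin(w))*cos(w)/((sin(w) - 7)^2*(sin(w) + 2)^2)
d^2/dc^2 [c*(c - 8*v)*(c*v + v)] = 2*v*(3*c - 8*v + 1)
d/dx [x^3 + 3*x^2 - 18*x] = 3*x^2 + 6*x - 18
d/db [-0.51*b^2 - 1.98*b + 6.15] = -1.02*b - 1.98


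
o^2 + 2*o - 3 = (o - 1)*(o + 3)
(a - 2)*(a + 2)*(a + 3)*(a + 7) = a^4 + 10*a^3 + 17*a^2 - 40*a - 84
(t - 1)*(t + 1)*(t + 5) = t^3 + 5*t^2 - t - 5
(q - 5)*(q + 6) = q^2 + q - 30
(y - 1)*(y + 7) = y^2 + 6*y - 7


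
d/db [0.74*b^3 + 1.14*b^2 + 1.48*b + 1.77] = 2.22*b^2 + 2.28*b + 1.48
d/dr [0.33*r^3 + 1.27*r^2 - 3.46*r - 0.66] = 0.99*r^2 + 2.54*r - 3.46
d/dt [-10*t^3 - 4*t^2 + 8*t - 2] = -30*t^2 - 8*t + 8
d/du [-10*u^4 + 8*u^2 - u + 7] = -40*u^3 + 16*u - 1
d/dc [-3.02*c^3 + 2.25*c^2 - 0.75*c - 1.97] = -9.06*c^2 + 4.5*c - 0.75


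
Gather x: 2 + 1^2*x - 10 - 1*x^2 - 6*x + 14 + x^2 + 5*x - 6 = 0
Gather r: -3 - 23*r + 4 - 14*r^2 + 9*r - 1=-14*r^2 - 14*r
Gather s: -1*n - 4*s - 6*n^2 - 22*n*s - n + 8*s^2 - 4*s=-6*n^2 - 2*n + 8*s^2 + s*(-22*n - 8)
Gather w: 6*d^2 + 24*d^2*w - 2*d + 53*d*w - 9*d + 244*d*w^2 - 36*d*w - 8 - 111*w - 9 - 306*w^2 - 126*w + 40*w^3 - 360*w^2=6*d^2 - 11*d + 40*w^3 + w^2*(244*d - 666) + w*(24*d^2 + 17*d - 237) - 17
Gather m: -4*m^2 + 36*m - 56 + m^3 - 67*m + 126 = m^3 - 4*m^2 - 31*m + 70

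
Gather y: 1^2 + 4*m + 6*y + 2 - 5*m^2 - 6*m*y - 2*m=-5*m^2 + 2*m + y*(6 - 6*m) + 3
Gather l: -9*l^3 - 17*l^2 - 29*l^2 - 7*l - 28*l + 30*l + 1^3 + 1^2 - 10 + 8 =-9*l^3 - 46*l^2 - 5*l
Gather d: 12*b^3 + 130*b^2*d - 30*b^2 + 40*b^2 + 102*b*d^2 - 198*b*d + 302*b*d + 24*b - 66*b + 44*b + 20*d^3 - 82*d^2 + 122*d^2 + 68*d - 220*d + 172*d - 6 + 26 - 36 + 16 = 12*b^3 + 10*b^2 + 2*b + 20*d^3 + d^2*(102*b + 40) + d*(130*b^2 + 104*b + 20)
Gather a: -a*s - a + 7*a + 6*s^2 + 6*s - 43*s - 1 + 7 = a*(6 - s) + 6*s^2 - 37*s + 6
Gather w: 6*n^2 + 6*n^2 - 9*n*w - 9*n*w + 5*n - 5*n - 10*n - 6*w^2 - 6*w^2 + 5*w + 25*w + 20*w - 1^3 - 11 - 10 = 12*n^2 - 10*n - 12*w^2 + w*(50 - 18*n) - 22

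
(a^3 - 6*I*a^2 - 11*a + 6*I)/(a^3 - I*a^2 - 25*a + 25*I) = (a^2 - 5*I*a - 6)/(a^2 - 25)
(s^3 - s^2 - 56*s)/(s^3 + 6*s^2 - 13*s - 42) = s*(s - 8)/(s^2 - s - 6)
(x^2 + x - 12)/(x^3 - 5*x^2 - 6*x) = (-x^2 - x + 12)/(x*(-x^2 + 5*x + 6))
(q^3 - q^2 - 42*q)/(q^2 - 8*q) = (q^2 - q - 42)/(q - 8)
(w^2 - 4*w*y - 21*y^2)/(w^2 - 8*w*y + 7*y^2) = (-w - 3*y)/(-w + y)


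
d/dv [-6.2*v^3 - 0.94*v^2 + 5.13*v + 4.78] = -18.6*v^2 - 1.88*v + 5.13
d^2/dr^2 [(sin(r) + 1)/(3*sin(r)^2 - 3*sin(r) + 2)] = (-81*sin(r)^5 - 45*sin(r)^4 + 63*sin(r)^2 + 23*sin(r)/4 - 171*sin(3*r)/4 + 9*sin(5*r)/2 + 18)/(3*sin(r)^2 - 3*sin(r) + 2)^3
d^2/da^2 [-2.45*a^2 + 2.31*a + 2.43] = -4.90000000000000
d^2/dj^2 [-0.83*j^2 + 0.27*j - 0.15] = -1.66000000000000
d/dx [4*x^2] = 8*x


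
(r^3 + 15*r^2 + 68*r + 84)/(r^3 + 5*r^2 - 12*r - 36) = (r + 7)/(r - 3)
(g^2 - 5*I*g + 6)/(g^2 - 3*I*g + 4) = (g - 6*I)/(g - 4*I)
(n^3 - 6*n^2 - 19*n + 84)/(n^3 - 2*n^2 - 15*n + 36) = (n - 7)/(n - 3)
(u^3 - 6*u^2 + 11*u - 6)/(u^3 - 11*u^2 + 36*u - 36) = (u - 1)/(u - 6)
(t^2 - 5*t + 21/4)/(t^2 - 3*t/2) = (t - 7/2)/t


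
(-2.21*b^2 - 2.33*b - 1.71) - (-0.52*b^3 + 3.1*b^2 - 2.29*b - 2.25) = 0.52*b^3 - 5.31*b^2 - 0.04*b + 0.54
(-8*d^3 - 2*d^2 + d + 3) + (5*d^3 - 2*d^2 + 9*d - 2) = -3*d^3 - 4*d^2 + 10*d + 1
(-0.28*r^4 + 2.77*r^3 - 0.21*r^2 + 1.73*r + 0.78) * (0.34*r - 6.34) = -0.0952*r^5 + 2.717*r^4 - 17.6332*r^3 + 1.9196*r^2 - 10.703*r - 4.9452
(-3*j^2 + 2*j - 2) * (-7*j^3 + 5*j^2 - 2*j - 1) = 21*j^5 - 29*j^4 + 30*j^3 - 11*j^2 + 2*j + 2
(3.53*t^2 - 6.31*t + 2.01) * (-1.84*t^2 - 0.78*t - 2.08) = -6.4952*t^4 + 8.857*t^3 - 6.119*t^2 + 11.557*t - 4.1808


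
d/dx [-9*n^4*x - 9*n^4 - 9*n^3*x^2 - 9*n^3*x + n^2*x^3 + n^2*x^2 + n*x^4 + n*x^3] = n*(-9*n^3 - 18*n^2*x - 9*n^2 + 3*n*x^2 + 2*n*x + 4*x^3 + 3*x^2)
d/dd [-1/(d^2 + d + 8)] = (2*d + 1)/(d^2 + d + 8)^2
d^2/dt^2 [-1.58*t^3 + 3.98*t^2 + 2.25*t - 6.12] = 7.96 - 9.48*t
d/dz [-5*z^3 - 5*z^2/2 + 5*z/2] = -15*z^2 - 5*z + 5/2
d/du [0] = 0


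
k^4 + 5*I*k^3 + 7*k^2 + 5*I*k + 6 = (k - I)^2*(k + I)*(k + 6*I)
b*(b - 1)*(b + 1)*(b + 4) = b^4 + 4*b^3 - b^2 - 4*b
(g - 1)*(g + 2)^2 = g^3 + 3*g^2 - 4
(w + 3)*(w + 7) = w^2 + 10*w + 21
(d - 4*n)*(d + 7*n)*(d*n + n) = d^3*n + 3*d^2*n^2 + d^2*n - 28*d*n^3 + 3*d*n^2 - 28*n^3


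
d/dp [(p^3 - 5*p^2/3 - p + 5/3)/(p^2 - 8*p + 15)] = (3*p^4 - 48*p^3 + 178*p^2 - 160*p - 5)/(3*(p^4 - 16*p^3 + 94*p^2 - 240*p + 225))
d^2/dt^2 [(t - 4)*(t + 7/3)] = 2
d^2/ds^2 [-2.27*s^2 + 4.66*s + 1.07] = -4.54000000000000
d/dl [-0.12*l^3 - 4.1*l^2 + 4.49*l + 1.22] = -0.36*l^2 - 8.2*l + 4.49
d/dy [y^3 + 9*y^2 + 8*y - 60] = 3*y^2 + 18*y + 8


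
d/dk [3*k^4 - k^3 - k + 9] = 12*k^3 - 3*k^2 - 1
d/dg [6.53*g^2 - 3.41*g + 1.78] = 13.06*g - 3.41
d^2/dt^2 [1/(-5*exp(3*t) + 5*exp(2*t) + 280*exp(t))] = (2*(-3*exp(2*t) + 2*exp(t) + 56)^2 + (-exp(2*t) + exp(t) + 56)*(9*exp(2*t) - 4*exp(t) - 56))*exp(-t)/(5*(-exp(2*t) + exp(t) + 56)^3)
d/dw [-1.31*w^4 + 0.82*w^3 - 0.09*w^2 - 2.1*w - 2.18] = -5.24*w^3 + 2.46*w^2 - 0.18*w - 2.1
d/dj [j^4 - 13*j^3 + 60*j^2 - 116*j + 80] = 4*j^3 - 39*j^2 + 120*j - 116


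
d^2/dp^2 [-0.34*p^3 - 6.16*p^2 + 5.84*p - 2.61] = -2.04*p - 12.32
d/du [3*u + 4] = 3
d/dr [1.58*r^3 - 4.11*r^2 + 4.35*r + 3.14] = 4.74*r^2 - 8.22*r + 4.35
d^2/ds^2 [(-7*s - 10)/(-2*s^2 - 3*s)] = 4*(14*s^3 + 60*s^2 + 90*s + 45)/(s^3*(8*s^3 + 36*s^2 + 54*s + 27))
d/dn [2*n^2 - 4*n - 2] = 4*n - 4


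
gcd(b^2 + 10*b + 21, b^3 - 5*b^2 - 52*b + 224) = b + 7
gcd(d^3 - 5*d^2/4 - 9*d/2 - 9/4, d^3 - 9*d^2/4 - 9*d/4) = d^2 - 9*d/4 - 9/4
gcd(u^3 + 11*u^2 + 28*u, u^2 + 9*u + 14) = u + 7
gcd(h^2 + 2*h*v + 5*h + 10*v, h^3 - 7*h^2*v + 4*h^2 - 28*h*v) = 1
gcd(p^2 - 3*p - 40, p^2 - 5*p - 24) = p - 8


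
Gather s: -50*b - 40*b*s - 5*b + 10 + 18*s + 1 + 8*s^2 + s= -55*b + 8*s^2 + s*(19 - 40*b) + 11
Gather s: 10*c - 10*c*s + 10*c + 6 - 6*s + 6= 20*c + s*(-10*c - 6) + 12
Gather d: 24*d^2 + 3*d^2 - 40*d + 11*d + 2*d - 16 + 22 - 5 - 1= 27*d^2 - 27*d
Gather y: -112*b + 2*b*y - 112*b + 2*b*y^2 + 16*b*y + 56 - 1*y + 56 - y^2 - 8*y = -224*b + y^2*(2*b - 1) + y*(18*b - 9) + 112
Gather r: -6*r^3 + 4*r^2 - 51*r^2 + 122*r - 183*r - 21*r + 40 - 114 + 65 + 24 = -6*r^3 - 47*r^2 - 82*r + 15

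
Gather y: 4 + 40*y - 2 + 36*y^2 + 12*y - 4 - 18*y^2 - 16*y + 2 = 18*y^2 + 36*y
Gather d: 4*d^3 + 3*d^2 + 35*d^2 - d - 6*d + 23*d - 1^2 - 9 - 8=4*d^3 + 38*d^2 + 16*d - 18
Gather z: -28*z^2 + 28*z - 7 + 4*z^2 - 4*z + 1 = -24*z^2 + 24*z - 6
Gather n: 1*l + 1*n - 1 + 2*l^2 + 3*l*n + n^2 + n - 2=2*l^2 + l + n^2 + n*(3*l + 2) - 3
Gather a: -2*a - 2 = -2*a - 2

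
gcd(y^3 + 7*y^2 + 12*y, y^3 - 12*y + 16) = y + 4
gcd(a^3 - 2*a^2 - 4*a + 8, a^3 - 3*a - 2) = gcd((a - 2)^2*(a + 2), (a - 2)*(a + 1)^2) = a - 2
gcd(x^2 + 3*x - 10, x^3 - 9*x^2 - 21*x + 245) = x + 5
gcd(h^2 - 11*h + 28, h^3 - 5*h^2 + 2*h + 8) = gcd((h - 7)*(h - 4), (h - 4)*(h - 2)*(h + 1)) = h - 4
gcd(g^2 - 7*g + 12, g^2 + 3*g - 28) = g - 4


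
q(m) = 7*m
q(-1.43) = -10.01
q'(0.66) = 7.00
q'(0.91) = 7.00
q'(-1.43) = 7.00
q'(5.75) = 7.00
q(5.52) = 38.64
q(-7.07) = -49.49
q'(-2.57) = 7.00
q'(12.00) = 7.00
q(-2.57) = -17.99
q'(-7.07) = 7.00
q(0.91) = 6.37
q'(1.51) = 7.00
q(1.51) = 10.57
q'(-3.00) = 7.00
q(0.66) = 4.62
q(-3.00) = -21.00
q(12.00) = 84.00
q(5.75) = 40.25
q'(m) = 7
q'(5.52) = 7.00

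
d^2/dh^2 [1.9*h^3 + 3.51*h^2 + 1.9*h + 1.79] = 11.4*h + 7.02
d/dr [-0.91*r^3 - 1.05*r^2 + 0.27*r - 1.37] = -2.73*r^2 - 2.1*r + 0.27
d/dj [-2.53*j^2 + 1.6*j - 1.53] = 1.6 - 5.06*j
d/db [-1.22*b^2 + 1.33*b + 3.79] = 1.33 - 2.44*b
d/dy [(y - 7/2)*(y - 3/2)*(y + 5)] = 3*y^2 - 79/4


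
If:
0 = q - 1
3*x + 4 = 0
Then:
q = 1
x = -4/3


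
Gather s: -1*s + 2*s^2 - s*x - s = 2*s^2 + s*(-x - 2)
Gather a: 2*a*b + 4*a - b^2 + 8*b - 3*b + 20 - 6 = a*(2*b + 4) - b^2 + 5*b + 14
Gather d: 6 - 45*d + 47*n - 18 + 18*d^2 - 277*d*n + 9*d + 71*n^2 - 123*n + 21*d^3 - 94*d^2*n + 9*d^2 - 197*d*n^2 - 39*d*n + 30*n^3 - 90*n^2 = 21*d^3 + d^2*(27 - 94*n) + d*(-197*n^2 - 316*n - 36) + 30*n^3 - 19*n^2 - 76*n - 12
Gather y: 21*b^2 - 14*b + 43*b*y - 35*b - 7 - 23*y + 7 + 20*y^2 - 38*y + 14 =21*b^2 - 49*b + 20*y^2 + y*(43*b - 61) + 14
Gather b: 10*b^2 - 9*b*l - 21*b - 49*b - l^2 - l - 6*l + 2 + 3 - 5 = 10*b^2 + b*(-9*l - 70) - l^2 - 7*l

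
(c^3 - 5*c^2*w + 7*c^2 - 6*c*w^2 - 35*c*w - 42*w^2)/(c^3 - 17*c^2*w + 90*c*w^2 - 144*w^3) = (c^2 + c*w + 7*c + 7*w)/(c^2 - 11*c*w + 24*w^2)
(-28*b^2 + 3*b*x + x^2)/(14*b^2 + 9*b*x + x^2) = (-4*b + x)/(2*b + x)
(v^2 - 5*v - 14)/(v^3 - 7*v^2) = (v + 2)/v^2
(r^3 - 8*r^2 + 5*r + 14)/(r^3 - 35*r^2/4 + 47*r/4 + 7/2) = 4*(r + 1)/(4*r + 1)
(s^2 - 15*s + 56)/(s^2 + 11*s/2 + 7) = 2*(s^2 - 15*s + 56)/(2*s^2 + 11*s + 14)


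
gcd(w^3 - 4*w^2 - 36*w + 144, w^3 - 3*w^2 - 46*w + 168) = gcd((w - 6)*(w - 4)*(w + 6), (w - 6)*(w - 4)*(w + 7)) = w^2 - 10*w + 24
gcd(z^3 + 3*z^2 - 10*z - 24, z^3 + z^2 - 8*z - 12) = z^2 - z - 6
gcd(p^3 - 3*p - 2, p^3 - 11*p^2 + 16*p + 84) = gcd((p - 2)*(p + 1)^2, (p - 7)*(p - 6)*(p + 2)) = 1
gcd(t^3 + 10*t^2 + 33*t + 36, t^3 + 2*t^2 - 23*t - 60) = t^2 + 7*t + 12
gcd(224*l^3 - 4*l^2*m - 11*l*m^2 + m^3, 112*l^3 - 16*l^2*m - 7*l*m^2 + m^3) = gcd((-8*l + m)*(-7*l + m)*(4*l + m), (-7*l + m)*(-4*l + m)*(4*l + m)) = 28*l^2 + 3*l*m - m^2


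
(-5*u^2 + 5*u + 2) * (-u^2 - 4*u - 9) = 5*u^4 + 15*u^3 + 23*u^2 - 53*u - 18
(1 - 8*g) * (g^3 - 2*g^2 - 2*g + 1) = -8*g^4 + 17*g^3 + 14*g^2 - 10*g + 1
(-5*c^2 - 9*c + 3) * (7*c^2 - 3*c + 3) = -35*c^4 - 48*c^3 + 33*c^2 - 36*c + 9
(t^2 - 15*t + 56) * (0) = 0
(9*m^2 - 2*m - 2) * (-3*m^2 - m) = -27*m^4 - 3*m^3 + 8*m^2 + 2*m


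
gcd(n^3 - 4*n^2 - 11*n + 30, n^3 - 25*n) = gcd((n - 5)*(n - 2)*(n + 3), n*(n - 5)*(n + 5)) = n - 5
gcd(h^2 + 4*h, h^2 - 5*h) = h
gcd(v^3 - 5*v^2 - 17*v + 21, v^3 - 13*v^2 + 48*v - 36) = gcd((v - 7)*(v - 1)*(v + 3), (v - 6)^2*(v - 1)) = v - 1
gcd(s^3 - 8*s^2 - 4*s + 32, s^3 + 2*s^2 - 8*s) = s - 2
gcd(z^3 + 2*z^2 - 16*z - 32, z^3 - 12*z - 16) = z^2 - 2*z - 8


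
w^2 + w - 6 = (w - 2)*(w + 3)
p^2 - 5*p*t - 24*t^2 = (p - 8*t)*(p + 3*t)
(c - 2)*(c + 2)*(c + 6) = c^3 + 6*c^2 - 4*c - 24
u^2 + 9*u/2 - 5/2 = (u - 1/2)*(u + 5)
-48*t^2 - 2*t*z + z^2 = (-8*t + z)*(6*t + z)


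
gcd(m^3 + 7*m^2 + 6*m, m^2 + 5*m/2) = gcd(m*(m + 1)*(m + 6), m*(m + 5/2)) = m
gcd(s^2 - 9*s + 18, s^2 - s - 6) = s - 3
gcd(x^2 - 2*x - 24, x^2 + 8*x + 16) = x + 4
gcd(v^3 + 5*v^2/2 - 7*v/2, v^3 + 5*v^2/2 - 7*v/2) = v^3 + 5*v^2/2 - 7*v/2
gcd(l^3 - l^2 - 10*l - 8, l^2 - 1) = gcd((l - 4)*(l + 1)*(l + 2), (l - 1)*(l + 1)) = l + 1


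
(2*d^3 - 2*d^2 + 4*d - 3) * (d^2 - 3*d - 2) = 2*d^5 - 8*d^4 + 6*d^3 - 11*d^2 + d + 6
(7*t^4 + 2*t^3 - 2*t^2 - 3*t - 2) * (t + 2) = 7*t^5 + 16*t^4 + 2*t^3 - 7*t^2 - 8*t - 4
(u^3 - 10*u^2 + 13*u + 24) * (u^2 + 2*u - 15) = u^5 - 8*u^4 - 22*u^3 + 200*u^2 - 147*u - 360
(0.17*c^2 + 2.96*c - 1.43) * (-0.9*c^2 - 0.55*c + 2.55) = -0.153*c^4 - 2.7575*c^3 + 0.0924999999999998*c^2 + 8.3345*c - 3.6465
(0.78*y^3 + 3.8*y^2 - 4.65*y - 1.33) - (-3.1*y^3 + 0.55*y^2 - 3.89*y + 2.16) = 3.88*y^3 + 3.25*y^2 - 0.76*y - 3.49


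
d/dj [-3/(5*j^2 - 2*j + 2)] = 6*(5*j - 1)/(5*j^2 - 2*j + 2)^2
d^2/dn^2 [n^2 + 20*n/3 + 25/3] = 2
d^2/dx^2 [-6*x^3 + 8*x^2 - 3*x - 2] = 16 - 36*x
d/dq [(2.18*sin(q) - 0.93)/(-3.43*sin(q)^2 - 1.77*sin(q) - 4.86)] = (7.4774*sin(q)^2 - 6.3798*sin(q) - 12.2409)*cos(q)/(11.7649*sin(q)^4 + 12.1422*sin(q)^3 + 36.4725*sin(q)^2 + 17.2044*sin(q) + 23.6196)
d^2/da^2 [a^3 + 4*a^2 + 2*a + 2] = 6*a + 8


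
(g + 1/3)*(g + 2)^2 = g^3 + 13*g^2/3 + 16*g/3 + 4/3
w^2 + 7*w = w*(w + 7)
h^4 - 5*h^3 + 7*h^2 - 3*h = h*(h - 3)*(h - 1)^2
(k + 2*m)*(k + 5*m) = k^2 + 7*k*m + 10*m^2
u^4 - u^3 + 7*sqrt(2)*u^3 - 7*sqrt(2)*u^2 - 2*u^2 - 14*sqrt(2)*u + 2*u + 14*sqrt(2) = (u - 1)*(u - sqrt(2))*(u + sqrt(2))*(u + 7*sqrt(2))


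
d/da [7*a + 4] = 7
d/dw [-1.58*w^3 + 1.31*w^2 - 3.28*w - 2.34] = -4.74*w^2 + 2.62*w - 3.28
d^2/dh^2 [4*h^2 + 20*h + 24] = 8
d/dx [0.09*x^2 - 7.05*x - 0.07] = 0.18*x - 7.05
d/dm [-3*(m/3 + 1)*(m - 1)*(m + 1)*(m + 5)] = -4*m^3 - 24*m^2 - 28*m + 8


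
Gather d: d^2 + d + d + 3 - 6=d^2 + 2*d - 3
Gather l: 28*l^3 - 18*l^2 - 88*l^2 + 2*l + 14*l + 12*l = 28*l^3 - 106*l^2 + 28*l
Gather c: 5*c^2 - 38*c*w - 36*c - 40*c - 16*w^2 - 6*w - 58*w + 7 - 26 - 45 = 5*c^2 + c*(-38*w - 76) - 16*w^2 - 64*w - 64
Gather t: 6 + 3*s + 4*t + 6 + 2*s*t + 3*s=6*s + t*(2*s + 4) + 12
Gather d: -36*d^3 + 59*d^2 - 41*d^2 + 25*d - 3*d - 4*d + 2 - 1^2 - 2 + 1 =-36*d^3 + 18*d^2 + 18*d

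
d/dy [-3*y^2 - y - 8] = -6*y - 1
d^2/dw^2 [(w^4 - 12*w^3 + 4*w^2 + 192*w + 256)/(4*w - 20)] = (3*w^4 - 52*w^3 + 330*w^2 - 900*w + 1316)/(2*(w^3 - 15*w^2 + 75*w - 125))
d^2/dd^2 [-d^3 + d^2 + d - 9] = 2 - 6*d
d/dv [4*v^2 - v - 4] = 8*v - 1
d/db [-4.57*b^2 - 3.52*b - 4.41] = -9.14*b - 3.52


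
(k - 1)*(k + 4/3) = k^2 + k/3 - 4/3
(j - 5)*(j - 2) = j^2 - 7*j + 10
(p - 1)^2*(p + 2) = p^3 - 3*p + 2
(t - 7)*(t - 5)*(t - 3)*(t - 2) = t^4 - 17*t^3 + 101*t^2 - 247*t + 210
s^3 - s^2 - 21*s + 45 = (s - 3)^2*(s + 5)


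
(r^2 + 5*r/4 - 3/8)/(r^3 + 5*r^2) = (8*r^2 + 10*r - 3)/(8*r^2*(r + 5))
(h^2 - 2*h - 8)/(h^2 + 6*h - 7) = (h^2 - 2*h - 8)/(h^2 + 6*h - 7)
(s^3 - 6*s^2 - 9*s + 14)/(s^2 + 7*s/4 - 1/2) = 4*(s^2 - 8*s + 7)/(4*s - 1)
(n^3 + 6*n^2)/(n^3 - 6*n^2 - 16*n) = n*(n + 6)/(n^2 - 6*n - 16)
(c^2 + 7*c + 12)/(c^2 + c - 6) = (c + 4)/(c - 2)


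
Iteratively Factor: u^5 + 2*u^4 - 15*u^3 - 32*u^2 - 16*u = (u + 1)*(u^4 + u^3 - 16*u^2 - 16*u) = u*(u + 1)*(u^3 + u^2 - 16*u - 16) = u*(u + 1)*(u + 4)*(u^2 - 3*u - 4) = u*(u + 1)^2*(u + 4)*(u - 4)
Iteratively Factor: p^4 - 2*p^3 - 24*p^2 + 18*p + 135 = (p + 3)*(p^3 - 5*p^2 - 9*p + 45) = (p - 3)*(p + 3)*(p^2 - 2*p - 15) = (p - 5)*(p - 3)*(p + 3)*(p + 3)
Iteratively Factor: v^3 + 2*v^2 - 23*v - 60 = (v + 3)*(v^2 - v - 20) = (v + 3)*(v + 4)*(v - 5)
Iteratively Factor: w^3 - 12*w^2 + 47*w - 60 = (w - 5)*(w^2 - 7*w + 12) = (w - 5)*(w - 4)*(w - 3)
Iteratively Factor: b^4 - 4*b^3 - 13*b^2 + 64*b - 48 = (b - 3)*(b^3 - b^2 - 16*b + 16) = (b - 4)*(b - 3)*(b^2 + 3*b - 4) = (b - 4)*(b - 3)*(b - 1)*(b + 4)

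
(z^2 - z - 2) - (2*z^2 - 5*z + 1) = -z^2 + 4*z - 3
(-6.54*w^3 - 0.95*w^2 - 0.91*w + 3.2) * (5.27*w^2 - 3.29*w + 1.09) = -34.4658*w^5 + 16.5101*w^4 - 8.7988*w^3 + 18.8224*w^2 - 11.5199*w + 3.488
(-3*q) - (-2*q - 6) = 6 - q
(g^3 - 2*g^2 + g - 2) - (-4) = g^3 - 2*g^2 + g + 2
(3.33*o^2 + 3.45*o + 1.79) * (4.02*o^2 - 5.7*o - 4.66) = 13.3866*o^4 - 5.112*o^3 - 27.987*o^2 - 26.28*o - 8.3414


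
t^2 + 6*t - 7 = (t - 1)*(t + 7)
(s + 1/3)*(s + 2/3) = s^2 + s + 2/9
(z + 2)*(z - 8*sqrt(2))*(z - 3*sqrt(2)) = z^3 - 11*sqrt(2)*z^2 + 2*z^2 - 22*sqrt(2)*z + 48*z + 96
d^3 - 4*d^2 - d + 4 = (d - 4)*(d - 1)*(d + 1)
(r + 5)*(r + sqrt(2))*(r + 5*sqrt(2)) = r^3 + 5*r^2 + 6*sqrt(2)*r^2 + 10*r + 30*sqrt(2)*r + 50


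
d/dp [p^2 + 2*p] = 2*p + 2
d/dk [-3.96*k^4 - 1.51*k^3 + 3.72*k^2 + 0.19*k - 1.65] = -15.84*k^3 - 4.53*k^2 + 7.44*k + 0.19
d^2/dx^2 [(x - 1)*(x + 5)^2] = 6*x + 18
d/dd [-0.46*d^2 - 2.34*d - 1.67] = -0.92*d - 2.34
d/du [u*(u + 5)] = 2*u + 5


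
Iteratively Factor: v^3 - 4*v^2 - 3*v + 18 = (v + 2)*(v^2 - 6*v + 9) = (v - 3)*(v + 2)*(v - 3)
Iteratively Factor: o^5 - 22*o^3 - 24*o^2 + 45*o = (o + 3)*(o^4 - 3*o^3 - 13*o^2 + 15*o) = (o + 3)^2*(o^3 - 6*o^2 + 5*o) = (o - 1)*(o + 3)^2*(o^2 - 5*o) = (o - 5)*(o - 1)*(o + 3)^2*(o)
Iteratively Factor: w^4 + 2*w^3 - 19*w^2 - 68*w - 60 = (w + 2)*(w^3 - 19*w - 30) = (w + 2)^2*(w^2 - 2*w - 15) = (w + 2)^2*(w + 3)*(w - 5)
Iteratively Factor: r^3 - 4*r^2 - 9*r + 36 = (r - 4)*(r^2 - 9) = (r - 4)*(r - 3)*(r + 3)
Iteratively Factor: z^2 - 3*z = (z)*(z - 3)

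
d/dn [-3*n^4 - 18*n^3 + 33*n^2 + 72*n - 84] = -12*n^3 - 54*n^2 + 66*n + 72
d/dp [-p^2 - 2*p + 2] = -2*p - 2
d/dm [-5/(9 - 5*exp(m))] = -25*exp(m)/(5*exp(m) - 9)^2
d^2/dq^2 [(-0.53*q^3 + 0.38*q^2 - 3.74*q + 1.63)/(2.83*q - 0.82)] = (-8.489434*q^3 + 7.379508*q^2 - 2.138232*q + 9.26195)/(22.665187*q^3 - 19.701894*q^2 + 5.708676*q - 0.551368)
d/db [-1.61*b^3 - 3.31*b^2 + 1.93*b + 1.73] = -4.83*b^2 - 6.62*b + 1.93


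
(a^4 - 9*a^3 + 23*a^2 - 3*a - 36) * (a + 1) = a^5 - 8*a^4 + 14*a^3 + 20*a^2 - 39*a - 36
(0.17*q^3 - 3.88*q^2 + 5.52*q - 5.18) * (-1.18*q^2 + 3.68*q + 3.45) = -0.2006*q^5 + 5.204*q^4 - 20.2055*q^3 + 13.04*q^2 - 0.0183999999999997*q - 17.871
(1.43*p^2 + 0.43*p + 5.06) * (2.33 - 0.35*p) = -0.5005*p^3 + 3.1814*p^2 - 0.7691*p + 11.7898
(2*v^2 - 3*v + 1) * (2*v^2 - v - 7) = 4*v^4 - 8*v^3 - 9*v^2 + 20*v - 7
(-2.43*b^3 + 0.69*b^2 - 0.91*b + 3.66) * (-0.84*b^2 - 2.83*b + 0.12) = 2.0412*b^5 + 6.2973*b^4 - 1.4799*b^3 - 0.4163*b^2 - 10.467*b + 0.4392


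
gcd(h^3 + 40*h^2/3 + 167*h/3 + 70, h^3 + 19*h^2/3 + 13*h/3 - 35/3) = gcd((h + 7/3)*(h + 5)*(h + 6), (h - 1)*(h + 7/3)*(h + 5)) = h^2 + 22*h/3 + 35/3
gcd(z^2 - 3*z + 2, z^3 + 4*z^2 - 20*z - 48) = 1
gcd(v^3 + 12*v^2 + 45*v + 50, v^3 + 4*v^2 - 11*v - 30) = v^2 + 7*v + 10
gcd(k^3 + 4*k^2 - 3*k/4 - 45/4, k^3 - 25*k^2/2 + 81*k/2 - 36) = k - 3/2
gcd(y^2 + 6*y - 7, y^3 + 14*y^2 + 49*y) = y + 7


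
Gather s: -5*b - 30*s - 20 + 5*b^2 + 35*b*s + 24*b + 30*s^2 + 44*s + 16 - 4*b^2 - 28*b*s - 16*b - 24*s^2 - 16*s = b^2 + 3*b + 6*s^2 + s*(7*b - 2) - 4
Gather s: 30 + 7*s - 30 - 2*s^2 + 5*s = -2*s^2 + 12*s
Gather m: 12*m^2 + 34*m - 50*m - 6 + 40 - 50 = 12*m^2 - 16*m - 16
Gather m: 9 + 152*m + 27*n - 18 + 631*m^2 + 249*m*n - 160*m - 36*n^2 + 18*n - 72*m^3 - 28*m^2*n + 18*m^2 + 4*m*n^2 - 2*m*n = -72*m^3 + m^2*(649 - 28*n) + m*(4*n^2 + 247*n - 8) - 36*n^2 + 45*n - 9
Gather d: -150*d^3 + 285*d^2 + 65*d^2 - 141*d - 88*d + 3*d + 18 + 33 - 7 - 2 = -150*d^3 + 350*d^2 - 226*d + 42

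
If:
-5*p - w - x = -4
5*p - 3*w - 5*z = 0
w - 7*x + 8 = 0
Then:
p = 8*z/29 + 12/29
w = 20/29 - 35*z/29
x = 36/29 - 5*z/29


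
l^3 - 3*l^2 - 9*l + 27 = (l - 3)^2*(l + 3)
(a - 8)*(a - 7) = a^2 - 15*a + 56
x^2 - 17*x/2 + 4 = (x - 8)*(x - 1/2)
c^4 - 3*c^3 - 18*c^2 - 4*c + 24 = (c - 6)*(c - 1)*(c + 2)^2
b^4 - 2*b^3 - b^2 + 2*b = b*(b - 2)*(b - 1)*(b + 1)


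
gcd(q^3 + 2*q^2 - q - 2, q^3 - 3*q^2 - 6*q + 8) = q^2 + q - 2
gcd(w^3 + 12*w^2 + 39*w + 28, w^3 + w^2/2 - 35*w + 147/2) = w + 7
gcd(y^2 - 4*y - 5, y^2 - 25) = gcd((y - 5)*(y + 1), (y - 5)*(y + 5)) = y - 5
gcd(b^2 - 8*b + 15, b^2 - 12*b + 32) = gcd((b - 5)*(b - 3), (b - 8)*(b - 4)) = 1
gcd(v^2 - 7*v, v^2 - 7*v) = v^2 - 7*v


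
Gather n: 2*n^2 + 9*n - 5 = 2*n^2 + 9*n - 5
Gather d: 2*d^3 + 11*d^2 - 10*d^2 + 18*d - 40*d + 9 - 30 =2*d^3 + d^2 - 22*d - 21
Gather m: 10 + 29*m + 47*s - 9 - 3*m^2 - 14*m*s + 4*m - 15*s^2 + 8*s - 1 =-3*m^2 + m*(33 - 14*s) - 15*s^2 + 55*s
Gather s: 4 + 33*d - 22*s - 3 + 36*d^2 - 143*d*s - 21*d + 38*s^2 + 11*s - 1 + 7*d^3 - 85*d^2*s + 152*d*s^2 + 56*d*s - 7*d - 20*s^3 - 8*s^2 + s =7*d^3 + 36*d^2 + 5*d - 20*s^3 + s^2*(152*d + 30) + s*(-85*d^2 - 87*d - 10)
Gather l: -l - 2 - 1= -l - 3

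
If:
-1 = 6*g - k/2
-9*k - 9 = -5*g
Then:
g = -27/103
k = -118/103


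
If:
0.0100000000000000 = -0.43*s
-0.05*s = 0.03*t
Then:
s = -0.02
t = 0.04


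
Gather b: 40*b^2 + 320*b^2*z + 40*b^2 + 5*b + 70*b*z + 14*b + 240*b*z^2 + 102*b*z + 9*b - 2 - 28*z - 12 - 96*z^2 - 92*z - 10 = b^2*(320*z + 80) + b*(240*z^2 + 172*z + 28) - 96*z^2 - 120*z - 24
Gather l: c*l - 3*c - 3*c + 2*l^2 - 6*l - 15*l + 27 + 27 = -6*c + 2*l^2 + l*(c - 21) + 54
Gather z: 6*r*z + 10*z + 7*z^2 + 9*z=7*z^2 + z*(6*r + 19)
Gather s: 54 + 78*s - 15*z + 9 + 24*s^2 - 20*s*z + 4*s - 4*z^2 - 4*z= 24*s^2 + s*(82 - 20*z) - 4*z^2 - 19*z + 63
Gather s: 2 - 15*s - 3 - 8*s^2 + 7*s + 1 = -8*s^2 - 8*s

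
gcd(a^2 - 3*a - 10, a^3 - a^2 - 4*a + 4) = a + 2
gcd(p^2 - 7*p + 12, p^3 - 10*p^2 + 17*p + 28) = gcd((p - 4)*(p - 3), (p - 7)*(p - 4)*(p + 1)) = p - 4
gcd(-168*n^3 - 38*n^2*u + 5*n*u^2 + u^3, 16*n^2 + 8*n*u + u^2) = 4*n + u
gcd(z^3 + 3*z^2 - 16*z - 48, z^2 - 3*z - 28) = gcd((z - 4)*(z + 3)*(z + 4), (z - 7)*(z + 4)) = z + 4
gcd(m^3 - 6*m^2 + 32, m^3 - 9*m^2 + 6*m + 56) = m^2 - 2*m - 8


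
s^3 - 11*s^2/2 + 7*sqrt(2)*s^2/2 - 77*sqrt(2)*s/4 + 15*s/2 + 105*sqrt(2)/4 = (s - 3)*(s - 5/2)*(s + 7*sqrt(2)/2)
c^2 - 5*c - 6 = (c - 6)*(c + 1)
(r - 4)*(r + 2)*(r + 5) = r^3 + 3*r^2 - 18*r - 40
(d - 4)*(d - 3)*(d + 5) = d^3 - 2*d^2 - 23*d + 60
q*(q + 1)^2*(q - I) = q^4 + 2*q^3 - I*q^3 + q^2 - 2*I*q^2 - I*q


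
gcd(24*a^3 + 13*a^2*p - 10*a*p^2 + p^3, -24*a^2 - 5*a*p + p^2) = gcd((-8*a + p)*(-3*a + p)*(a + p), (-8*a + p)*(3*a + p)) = -8*a + p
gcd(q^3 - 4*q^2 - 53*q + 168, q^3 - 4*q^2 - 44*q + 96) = q - 8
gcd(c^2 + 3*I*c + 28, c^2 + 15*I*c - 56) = c + 7*I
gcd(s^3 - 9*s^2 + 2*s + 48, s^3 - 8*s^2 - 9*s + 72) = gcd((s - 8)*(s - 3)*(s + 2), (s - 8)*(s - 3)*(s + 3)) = s^2 - 11*s + 24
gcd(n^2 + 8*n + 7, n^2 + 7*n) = n + 7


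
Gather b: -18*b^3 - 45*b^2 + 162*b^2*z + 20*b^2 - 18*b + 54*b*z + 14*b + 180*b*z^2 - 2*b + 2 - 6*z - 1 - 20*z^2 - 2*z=-18*b^3 + b^2*(162*z - 25) + b*(180*z^2 + 54*z - 6) - 20*z^2 - 8*z + 1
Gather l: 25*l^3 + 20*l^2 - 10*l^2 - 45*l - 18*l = 25*l^3 + 10*l^2 - 63*l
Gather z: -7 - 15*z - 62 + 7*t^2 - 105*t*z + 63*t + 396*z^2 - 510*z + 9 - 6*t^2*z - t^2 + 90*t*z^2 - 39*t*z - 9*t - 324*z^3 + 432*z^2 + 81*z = 6*t^2 + 54*t - 324*z^3 + z^2*(90*t + 828) + z*(-6*t^2 - 144*t - 444) - 60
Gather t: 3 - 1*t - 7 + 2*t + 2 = t - 2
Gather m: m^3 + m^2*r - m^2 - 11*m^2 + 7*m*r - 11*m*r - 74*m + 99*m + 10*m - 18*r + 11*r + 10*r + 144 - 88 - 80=m^3 + m^2*(r - 12) + m*(35 - 4*r) + 3*r - 24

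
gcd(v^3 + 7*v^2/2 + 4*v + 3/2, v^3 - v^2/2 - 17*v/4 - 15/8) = v + 3/2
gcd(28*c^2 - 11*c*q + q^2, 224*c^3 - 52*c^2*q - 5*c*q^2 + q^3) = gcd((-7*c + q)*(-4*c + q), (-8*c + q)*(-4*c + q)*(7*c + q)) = -4*c + q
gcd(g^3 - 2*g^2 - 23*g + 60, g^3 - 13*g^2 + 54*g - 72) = g^2 - 7*g + 12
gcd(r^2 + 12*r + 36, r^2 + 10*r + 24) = r + 6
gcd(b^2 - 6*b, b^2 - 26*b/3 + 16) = b - 6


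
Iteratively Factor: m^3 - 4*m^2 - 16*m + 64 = (m - 4)*(m^2 - 16) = (m - 4)*(m + 4)*(m - 4)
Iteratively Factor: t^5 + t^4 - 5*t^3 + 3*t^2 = (t)*(t^4 + t^3 - 5*t^2 + 3*t) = t^2*(t^3 + t^2 - 5*t + 3) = t^2*(t + 3)*(t^2 - 2*t + 1) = t^2*(t - 1)*(t + 3)*(t - 1)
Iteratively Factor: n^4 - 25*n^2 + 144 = (n - 3)*(n^3 + 3*n^2 - 16*n - 48) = (n - 4)*(n - 3)*(n^2 + 7*n + 12) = (n - 4)*(n - 3)*(n + 4)*(n + 3)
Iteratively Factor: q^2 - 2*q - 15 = (q + 3)*(q - 5)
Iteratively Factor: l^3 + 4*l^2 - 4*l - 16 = (l + 2)*(l^2 + 2*l - 8) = (l + 2)*(l + 4)*(l - 2)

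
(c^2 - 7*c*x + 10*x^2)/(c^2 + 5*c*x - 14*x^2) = (c - 5*x)/(c + 7*x)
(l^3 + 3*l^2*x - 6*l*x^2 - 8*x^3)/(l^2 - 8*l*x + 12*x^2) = (-l^2 - 5*l*x - 4*x^2)/(-l + 6*x)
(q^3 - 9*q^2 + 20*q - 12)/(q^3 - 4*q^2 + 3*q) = (q^2 - 8*q + 12)/(q*(q - 3))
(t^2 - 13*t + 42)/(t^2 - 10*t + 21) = (t - 6)/(t - 3)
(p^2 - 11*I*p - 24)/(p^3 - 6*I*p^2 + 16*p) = (p - 3*I)/(p*(p + 2*I))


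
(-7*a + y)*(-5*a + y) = 35*a^2 - 12*a*y + y^2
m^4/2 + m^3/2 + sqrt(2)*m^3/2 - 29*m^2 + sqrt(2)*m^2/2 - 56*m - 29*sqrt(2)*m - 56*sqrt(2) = (m/2 + 1)*(m - 8)*(m + 7)*(m + sqrt(2))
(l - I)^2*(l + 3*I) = l^3 + I*l^2 + 5*l - 3*I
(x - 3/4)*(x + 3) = x^2 + 9*x/4 - 9/4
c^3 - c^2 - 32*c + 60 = (c - 5)*(c - 2)*(c + 6)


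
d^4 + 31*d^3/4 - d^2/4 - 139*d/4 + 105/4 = (d - 5/4)*(d - 1)*(d + 3)*(d + 7)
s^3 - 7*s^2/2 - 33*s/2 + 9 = (s - 6)*(s - 1/2)*(s + 3)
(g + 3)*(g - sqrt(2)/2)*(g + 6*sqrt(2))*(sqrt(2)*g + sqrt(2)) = sqrt(2)*g^4 + 4*sqrt(2)*g^3 + 11*g^3 - 3*sqrt(2)*g^2 + 44*g^2 - 24*sqrt(2)*g + 33*g - 18*sqrt(2)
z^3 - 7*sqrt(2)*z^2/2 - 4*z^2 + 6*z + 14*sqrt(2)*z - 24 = (z - 4)*(z - 2*sqrt(2))*(z - 3*sqrt(2)/2)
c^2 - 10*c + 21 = (c - 7)*(c - 3)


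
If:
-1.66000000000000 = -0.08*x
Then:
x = 20.75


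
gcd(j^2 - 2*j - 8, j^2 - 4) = j + 2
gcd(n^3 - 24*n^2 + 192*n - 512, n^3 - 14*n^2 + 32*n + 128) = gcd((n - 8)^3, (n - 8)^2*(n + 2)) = n^2 - 16*n + 64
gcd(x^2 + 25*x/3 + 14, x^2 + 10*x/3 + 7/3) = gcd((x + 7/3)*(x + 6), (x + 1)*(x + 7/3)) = x + 7/3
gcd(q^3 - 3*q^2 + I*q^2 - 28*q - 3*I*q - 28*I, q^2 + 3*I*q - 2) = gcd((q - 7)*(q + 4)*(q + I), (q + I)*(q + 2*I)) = q + I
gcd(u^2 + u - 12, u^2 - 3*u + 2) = 1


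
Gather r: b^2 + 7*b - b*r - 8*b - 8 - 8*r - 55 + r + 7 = b^2 - b + r*(-b - 7) - 56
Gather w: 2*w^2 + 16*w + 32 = 2*w^2 + 16*w + 32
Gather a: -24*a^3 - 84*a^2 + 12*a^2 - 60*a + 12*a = -24*a^3 - 72*a^2 - 48*a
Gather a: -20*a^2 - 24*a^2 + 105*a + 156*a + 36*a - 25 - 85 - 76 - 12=-44*a^2 + 297*a - 198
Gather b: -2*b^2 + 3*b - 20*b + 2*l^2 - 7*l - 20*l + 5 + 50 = -2*b^2 - 17*b + 2*l^2 - 27*l + 55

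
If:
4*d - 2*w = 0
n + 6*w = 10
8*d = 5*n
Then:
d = 25/34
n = 20/17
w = 25/17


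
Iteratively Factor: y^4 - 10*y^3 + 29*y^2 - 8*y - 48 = (y + 1)*(y^3 - 11*y^2 + 40*y - 48) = (y - 4)*(y + 1)*(y^2 - 7*y + 12) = (y - 4)*(y - 3)*(y + 1)*(y - 4)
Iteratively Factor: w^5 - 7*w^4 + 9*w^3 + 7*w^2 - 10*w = (w + 1)*(w^4 - 8*w^3 + 17*w^2 - 10*w) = w*(w + 1)*(w^3 - 8*w^2 + 17*w - 10) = w*(w - 2)*(w + 1)*(w^2 - 6*w + 5) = w*(w - 5)*(w - 2)*(w + 1)*(w - 1)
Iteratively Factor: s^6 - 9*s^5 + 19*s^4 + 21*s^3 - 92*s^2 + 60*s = (s + 2)*(s^5 - 11*s^4 + 41*s^3 - 61*s^2 + 30*s) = (s - 1)*(s + 2)*(s^4 - 10*s^3 + 31*s^2 - 30*s) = (s - 5)*(s - 1)*(s + 2)*(s^3 - 5*s^2 + 6*s) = (s - 5)*(s - 2)*(s - 1)*(s + 2)*(s^2 - 3*s) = (s - 5)*(s - 3)*(s - 2)*(s - 1)*(s + 2)*(s)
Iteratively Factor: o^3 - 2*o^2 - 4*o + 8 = (o + 2)*(o^2 - 4*o + 4) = (o - 2)*(o + 2)*(o - 2)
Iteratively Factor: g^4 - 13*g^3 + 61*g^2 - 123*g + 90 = (g - 3)*(g^3 - 10*g^2 + 31*g - 30) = (g - 3)*(g - 2)*(g^2 - 8*g + 15) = (g - 5)*(g - 3)*(g - 2)*(g - 3)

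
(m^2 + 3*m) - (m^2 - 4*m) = 7*m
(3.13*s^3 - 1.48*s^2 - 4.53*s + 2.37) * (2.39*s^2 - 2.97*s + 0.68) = 7.4807*s^5 - 12.8333*s^4 - 4.3027*s^3 + 18.112*s^2 - 10.1193*s + 1.6116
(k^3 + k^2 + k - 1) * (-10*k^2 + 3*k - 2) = -10*k^5 - 7*k^4 - 9*k^3 + 11*k^2 - 5*k + 2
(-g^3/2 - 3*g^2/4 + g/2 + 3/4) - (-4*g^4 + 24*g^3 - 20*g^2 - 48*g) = 4*g^4 - 49*g^3/2 + 77*g^2/4 + 97*g/2 + 3/4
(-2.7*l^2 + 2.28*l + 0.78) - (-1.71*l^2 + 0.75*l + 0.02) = -0.99*l^2 + 1.53*l + 0.76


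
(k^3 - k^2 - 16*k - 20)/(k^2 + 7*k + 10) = (k^2 - 3*k - 10)/(k + 5)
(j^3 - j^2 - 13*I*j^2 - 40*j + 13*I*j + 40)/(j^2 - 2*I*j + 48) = (j^2 - j*(1 + 5*I) + 5*I)/(j + 6*I)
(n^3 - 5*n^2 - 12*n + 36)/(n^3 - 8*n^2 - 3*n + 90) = (n - 2)/(n - 5)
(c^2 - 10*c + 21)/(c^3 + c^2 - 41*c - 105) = (c - 3)/(c^2 + 8*c + 15)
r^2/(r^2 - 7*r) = r/(r - 7)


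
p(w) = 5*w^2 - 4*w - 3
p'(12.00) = 116.00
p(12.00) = 669.00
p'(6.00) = 56.00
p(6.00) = 153.00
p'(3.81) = 34.10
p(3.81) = 54.34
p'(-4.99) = -53.90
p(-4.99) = 141.46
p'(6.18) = 57.80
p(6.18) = 163.24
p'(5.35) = 49.50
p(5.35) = 118.71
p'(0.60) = 2.00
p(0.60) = -3.60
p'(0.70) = 3.00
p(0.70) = -3.35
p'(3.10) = 27.00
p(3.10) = 32.65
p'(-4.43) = -48.30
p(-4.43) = 112.84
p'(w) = 10*w - 4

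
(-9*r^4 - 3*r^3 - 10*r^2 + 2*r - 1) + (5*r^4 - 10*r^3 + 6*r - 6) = -4*r^4 - 13*r^3 - 10*r^2 + 8*r - 7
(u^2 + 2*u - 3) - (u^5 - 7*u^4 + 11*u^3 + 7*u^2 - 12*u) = -u^5 + 7*u^4 - 11*u^3 - 6*u^2 + 14*u - 3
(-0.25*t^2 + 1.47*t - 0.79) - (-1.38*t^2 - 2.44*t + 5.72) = 1.13*t^2 + 3.91*t - 6.51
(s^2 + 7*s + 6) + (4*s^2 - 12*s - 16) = 5*s^2 - 5*s - 10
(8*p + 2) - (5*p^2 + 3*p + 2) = -5*p^2 + 5*p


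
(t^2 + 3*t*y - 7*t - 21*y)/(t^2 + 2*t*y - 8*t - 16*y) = (t^2 + 3*t*y - 7*t - 21*y)/(t^2 + 2*t*y - 8*t - 16*y)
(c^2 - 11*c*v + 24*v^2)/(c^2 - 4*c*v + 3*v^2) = (-c + 8*v)/(-c + v)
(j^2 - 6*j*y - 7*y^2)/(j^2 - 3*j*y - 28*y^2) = (j + y)/(j + 4*y)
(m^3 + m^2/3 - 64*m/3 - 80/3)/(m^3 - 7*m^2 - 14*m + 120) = (m + 4/3)/(m - 6)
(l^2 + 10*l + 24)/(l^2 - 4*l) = (l^2 + 10*l + 24)/(l*(l - 4))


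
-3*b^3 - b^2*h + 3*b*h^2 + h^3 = (-b + h)*(b + h)*(3*b + h)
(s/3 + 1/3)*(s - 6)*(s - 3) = s^3/3 - 8*s^2/3 + 3*s + 6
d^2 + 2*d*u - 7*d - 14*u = (d - 7)*(d + 2*u)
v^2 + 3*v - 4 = (v - 1)*(v + 4)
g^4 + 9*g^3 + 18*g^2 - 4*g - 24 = (g - 1)*(g + 2)^2*(g + 6)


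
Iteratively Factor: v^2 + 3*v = (v)*(v + 3)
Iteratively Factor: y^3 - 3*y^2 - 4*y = (y - 4)*(y^2 + y) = y*(y - 4)*(y + 1)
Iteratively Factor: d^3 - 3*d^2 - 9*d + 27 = (d - 3)*(d^2 - 9) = (d - 3)*(d + 3)*(d - 3)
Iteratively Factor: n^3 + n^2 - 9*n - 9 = (n + 1)*(n^2 - 9) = (n + 1)*(n + 3)*(n - 3)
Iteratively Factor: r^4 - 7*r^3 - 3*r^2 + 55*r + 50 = (r + 1)*(r^3 - 8*r^2 + 5*r + 50) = (r - 5)*(r + 1)*(r^2 - 3*r - 10) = (r - 5)*(r + 1)*(r + 2)*(r - 5)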